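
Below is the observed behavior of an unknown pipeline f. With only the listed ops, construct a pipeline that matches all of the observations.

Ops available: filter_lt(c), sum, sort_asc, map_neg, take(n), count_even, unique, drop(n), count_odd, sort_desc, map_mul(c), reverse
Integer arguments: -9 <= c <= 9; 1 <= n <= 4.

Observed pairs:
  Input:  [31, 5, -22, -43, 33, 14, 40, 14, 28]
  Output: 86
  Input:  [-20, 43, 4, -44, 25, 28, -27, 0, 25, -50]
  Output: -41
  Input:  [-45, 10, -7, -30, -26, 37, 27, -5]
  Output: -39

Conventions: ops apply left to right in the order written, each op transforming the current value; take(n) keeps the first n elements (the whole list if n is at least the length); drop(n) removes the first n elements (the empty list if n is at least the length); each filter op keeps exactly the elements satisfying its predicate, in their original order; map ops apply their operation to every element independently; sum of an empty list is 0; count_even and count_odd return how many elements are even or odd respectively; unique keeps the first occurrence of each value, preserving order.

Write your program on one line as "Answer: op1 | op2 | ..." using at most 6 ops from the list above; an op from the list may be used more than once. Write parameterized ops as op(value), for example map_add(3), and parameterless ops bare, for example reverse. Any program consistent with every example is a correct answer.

map_neg | unique | map_neg | reverse | sum

Check, running the answer program on each example:
  [31, 5, -22, -43, 33, 14, 40, 14, 28] -> [-31, -5, 22, 43, -33, -14, -40, -14, -28] -> [-31, -5, 22, 43, -33, -14, -40, -28] -> [31, 5, -22, -43, 33, 14, 40, 28] -> [28, 40, 14, 33, -43, -22, 5, 31] -> 86
  [-20, 43, 4, -44, 25, 28, -27, 0, 25, -50] -> [20, -43, -4, 44, -25, -28, 27, 0, -25, 50] -> [20, -43, -4, 44, -25, -28, 27, 0, 50] -> [-20, 43, 4, -44, 25, 28, -27, 0, -50] -> [-50, 0, -27, 28, 25, -44, 4, 43, -20] -> -41
  [-45, 10, -7, -30, -26, 37, 27, -5] -> [45, -10, 7, 30, 26, -37, -27, 5] -> [45, -10, 7, 30, 26, -37, -27, 5] -> [-45, 10, -7, -30, -26, 37, 27, -5] -> [-5, 27, 37, -26, -30, -7, 10, -45] -> -39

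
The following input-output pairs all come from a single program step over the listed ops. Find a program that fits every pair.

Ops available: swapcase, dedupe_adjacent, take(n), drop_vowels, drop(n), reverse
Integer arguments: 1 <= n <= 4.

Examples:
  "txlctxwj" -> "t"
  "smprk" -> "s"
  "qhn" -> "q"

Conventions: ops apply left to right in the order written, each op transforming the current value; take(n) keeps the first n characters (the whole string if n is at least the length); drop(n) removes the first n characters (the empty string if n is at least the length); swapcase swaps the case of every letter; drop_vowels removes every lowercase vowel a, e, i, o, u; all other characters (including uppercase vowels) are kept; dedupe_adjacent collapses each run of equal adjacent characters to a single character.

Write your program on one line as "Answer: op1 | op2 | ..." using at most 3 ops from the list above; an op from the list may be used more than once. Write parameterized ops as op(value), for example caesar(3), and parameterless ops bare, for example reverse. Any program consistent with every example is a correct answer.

swapcase | take(1) | swapcase

Check, running the answer program on each example:
  "txlctxwj" -> "TXLCTXWJ" -> "T" -> "t"
  "smprk" -> "SMPRK" -> "S" -> "s"
  "qhn" -> "QHN" -> "Q" -> "q"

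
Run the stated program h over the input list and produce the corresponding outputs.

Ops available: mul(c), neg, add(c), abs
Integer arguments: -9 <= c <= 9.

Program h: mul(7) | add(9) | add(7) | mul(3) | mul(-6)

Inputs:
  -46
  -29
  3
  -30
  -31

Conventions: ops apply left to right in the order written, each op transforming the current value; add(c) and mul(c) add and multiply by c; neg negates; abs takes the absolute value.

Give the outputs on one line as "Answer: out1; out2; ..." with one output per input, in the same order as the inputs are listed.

5508; 3366; -666; 3492; 3618

Execution, op by op:
  -46 -> -322 -> -313 -> -306 -> -918 -> 5508
  -29 -> -203 -> -194 -> -187 -> -561 -> 3366
  3 -> 21 -> 30 -> 37 -> 111 -> -666
  -30 -> -210 -> -201 -> -194 -> -582 -> 3492
  -31 -> -217 -> -208 -> -201 -> -603 -> 3618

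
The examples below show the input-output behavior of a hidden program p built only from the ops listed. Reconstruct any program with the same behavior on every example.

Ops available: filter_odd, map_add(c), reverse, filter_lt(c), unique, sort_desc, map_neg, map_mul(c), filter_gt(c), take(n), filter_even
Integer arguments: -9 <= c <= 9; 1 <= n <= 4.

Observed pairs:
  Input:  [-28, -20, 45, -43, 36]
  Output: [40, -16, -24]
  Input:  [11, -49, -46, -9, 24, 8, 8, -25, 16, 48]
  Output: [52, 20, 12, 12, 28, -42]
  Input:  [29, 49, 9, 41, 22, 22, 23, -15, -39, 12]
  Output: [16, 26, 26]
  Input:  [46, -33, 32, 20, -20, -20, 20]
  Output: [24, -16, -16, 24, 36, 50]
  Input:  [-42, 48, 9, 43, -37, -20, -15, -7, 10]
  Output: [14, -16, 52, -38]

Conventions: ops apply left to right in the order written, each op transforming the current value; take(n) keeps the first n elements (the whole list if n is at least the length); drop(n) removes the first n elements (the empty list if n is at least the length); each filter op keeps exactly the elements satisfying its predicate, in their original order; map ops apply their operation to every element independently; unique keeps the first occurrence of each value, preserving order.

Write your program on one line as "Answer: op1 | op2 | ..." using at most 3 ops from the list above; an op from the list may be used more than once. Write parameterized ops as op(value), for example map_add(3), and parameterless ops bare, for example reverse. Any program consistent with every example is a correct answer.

map_add(4) | filter_even | reverse

Check, running the answer program on each example:
  [-28, -20, 45, -43, 36] -> [-24, -16, 49, -39, 40] -> [-24, -16, 40] -> [40, -16, -24]
  [11, -49, -46, -9, 24, 8, 8, -25, 16, 48] -> [15, -45, -42, -5, 28, 12, 12, -21, 20, 52] -> [-42, 28, 12, 12, 20, 52] -> [52, 20, 12, 12, 28, -42]
  [29, 49, 9, 41, 22, 22, 23, -15, -39, 12] -> [33, 53, 13, 45, 26, 26, 27, -11, -35, 16] -> [26, 26, 16] -> [16, 26, 26]
  [46, -33, 32, 20, -20, -20, 20] -> [50, -29, 36, 24, -16, -16, 24] -> [50, 36, 24, -16, -16, 24] -> [24, -16, -16, 24, 36, 50]
  [-42, 48, 9, 43, -37, -20, -15, -7, 10] -> [-38, 52, 13, 47, -33, -16, -11, -3, 14] -> [-38, 52, -16, 14] -> [14, -16, 52, -38]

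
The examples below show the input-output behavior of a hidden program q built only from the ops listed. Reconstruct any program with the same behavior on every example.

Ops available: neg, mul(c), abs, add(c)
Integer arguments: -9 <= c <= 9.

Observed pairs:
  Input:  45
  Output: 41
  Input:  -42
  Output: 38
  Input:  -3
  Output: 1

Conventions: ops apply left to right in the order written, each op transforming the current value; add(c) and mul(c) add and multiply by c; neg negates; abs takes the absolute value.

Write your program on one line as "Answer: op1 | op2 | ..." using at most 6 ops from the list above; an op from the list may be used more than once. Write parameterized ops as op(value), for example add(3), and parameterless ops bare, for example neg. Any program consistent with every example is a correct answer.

abs | neg | add(4) | neg | abs

Check, running the answer program on each example:
  45 -> 45 -> -45 -> -41 -> 41 -> 41
  -42 -> 42 -> -42 -> -38 -> 38 -> 38
  -3 -> 3 -> -3 -> 1 -> -1 -> 1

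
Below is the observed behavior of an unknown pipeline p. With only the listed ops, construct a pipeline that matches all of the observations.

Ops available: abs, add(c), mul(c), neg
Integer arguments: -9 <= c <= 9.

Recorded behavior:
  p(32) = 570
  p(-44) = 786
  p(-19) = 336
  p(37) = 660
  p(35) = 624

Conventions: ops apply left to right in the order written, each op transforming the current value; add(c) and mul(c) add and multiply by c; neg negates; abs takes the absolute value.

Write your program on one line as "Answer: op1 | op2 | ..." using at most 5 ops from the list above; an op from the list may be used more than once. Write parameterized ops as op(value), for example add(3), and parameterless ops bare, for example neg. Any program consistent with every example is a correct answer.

mul(-1) | abs | mul(-6) | add(2) | mul(-3)

Check, running the answer program on each example:
  32 -> -32 -> 32 -> -192 -> -190 -> 570
  -44 -> 44 -> 44 -> -264 -> -262 -> 786
  -19 -> 19 -> 19 -> -114 -> -112 -> 336
  37 -> -37 -> 37 -> -222 -> -220 -> 660
  35 -> -35 -> 35 -> -210 -> -208 -> 624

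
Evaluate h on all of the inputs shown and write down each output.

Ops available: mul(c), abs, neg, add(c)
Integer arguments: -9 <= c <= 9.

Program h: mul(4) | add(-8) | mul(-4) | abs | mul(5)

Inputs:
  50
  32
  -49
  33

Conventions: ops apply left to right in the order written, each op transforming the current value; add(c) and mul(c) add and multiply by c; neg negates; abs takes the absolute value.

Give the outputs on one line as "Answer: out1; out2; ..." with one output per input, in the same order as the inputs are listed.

Execution, op by op:
  50 -> 200 -> 192 -> -768 -> 768 -> 3840
  32 -> 128 -> 120 -> -480 -> 480 -> 2400
  -49 -> -196 -> -204 -> 816 -> 816 -> 4080
  33 -> 132 -> 124 -> -496 -> 496 -> 2480

3840; 2400; 4080; 2480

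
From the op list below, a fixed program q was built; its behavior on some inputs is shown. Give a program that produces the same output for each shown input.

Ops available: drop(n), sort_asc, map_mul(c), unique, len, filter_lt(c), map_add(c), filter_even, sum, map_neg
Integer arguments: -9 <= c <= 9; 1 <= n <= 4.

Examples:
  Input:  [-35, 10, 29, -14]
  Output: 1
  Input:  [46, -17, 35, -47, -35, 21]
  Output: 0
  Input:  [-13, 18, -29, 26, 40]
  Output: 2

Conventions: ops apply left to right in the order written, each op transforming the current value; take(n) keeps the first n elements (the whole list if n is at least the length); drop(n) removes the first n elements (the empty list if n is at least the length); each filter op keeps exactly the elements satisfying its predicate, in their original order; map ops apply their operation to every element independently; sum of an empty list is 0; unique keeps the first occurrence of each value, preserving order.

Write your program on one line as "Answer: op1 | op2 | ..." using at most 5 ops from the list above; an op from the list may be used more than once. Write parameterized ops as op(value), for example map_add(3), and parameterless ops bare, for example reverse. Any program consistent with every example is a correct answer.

drop(3) | map_neg | filter_even | len

Check, running the answer program on each example:
  [-35, 10, 29, -14] -> [-14] -> [14] -> [14] -> 1
  [46, -17, 35, -47, -35, 21] -> [-47, -35, 21] -> [47, 35, -21] -> [] -> 0
  [-13, 18, -29, 26, 40] -> [26, 40] -> [-26, -40] -> [-26, -40] -> 2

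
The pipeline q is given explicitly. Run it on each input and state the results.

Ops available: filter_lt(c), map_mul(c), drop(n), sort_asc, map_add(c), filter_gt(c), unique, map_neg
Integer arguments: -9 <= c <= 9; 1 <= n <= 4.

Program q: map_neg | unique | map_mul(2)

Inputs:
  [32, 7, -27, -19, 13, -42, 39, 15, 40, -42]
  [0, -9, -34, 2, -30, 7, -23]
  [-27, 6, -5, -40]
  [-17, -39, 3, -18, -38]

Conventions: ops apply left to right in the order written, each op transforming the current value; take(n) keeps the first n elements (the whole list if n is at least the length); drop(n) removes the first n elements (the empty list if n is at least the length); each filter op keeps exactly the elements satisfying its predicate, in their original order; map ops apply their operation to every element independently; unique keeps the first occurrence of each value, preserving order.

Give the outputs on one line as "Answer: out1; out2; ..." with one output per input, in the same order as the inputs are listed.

[-64, -14, 54, 38, -26, 84, -78, -30, -80]; [0, 18, 68, -4, 60, -14, 46]; [54, -12, 10, 80]; [34, 78, -6, 36, 76]

Execution, op by op:
  [32, 7, -27, -19, 13, -42, 39, 15, 40, -42] -> [-32, -7, 27, 19, -13, 42, -39, -15, -40, 42] -> [-32, -7, 27, 19, -13, 42, -39, -15, -40] -> [-64, -14, 54, 38, -26, 84, -78, -30, -80]
  [0, -9, -34, 2, -30, 7, -23] -> [0, 9, 34, -2, 30, -7, 23] -> [0, 9, 34, -2, 30, -7, 23] -> [0, 18, 68, -4, 60, -14, 46]
  [-27, 6, -5, -40] -> [27, -6, 5, 40] -> [27, -6, 5, 40] -> [54, -12, 10, 80]
  [-17, -39, 3, -18, -38] -> [17, 39, -3, 18, 38] -> [17, 39, -3, 18, 38] -> [34, 78, -6, 36, 76]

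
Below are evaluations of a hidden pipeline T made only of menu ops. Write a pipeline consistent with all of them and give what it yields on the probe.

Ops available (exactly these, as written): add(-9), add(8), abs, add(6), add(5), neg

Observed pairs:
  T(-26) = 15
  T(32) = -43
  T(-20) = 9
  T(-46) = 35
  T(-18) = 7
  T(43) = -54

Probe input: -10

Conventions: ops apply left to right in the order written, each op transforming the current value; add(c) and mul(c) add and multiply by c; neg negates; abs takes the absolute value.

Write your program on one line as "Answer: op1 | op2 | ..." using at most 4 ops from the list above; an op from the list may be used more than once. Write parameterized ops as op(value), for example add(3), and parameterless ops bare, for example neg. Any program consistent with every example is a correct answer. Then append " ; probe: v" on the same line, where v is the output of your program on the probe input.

add(6) | add(5) | neg ; probe: -1

Check, running the answer program on each example:
  -26 -> -20 -> -15 -> 15
  32 -> 38 -> 43 -> -43
  -20 -> -14 -> -9 -> 9
  -46 -> -40 -> -35 -> 35
  -18 -> -12 -> -7 -> 7
  43 -> 49 -> 54 -> -54
  probe: -10 -> -4 -> 1 -> -1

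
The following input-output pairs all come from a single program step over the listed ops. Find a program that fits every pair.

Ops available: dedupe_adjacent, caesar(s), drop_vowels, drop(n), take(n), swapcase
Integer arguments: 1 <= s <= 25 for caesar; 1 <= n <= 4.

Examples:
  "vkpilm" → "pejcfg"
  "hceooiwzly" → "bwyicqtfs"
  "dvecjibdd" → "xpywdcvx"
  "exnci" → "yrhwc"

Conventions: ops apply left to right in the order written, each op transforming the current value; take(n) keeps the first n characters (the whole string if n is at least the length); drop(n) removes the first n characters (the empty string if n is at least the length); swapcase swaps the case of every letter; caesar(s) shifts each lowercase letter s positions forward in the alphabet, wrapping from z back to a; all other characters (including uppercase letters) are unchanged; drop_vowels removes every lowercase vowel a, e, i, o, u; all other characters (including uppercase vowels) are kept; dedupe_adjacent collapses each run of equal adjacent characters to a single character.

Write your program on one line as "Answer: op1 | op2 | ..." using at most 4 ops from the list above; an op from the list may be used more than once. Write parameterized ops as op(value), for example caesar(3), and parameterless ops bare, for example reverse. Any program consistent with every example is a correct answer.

dedupe_adjacent | caesar(21) | caesar(25)

Check, running the answer program on each example:
  "vkpilm" -> "vkpilm" -> "qfkdgh" -> "pejcfg"
  "hceooiwzly" -> "hceoiwzly" -> "cxzjdrugt" -> "bwyicqtfs"
  "dvecjibdd" -> "dvecjibd" -> "yqzxedwy" -> "xpywdcvx"
  "exnci" -> "exnci" -> "zsixd" -> "yrhwc"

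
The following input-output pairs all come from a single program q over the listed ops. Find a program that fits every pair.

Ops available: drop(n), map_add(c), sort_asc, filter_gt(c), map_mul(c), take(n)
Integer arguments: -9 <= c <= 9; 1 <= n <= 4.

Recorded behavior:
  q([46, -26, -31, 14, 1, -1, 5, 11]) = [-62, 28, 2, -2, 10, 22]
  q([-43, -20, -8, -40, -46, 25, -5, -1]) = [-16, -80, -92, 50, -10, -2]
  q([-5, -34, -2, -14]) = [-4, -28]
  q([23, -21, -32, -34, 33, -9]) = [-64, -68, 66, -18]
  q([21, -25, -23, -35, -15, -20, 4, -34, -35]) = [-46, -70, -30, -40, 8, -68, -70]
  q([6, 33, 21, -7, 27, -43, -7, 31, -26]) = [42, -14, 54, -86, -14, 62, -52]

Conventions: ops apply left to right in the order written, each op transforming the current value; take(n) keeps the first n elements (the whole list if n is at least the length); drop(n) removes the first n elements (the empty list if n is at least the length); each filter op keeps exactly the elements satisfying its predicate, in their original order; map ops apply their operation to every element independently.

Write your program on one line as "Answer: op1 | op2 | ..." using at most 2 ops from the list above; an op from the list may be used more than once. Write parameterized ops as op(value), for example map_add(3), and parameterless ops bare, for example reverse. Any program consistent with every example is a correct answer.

drop(2) | map_mul(2)

Check, running the answer program on each example:
  [46, -26, -31, 14, 1, -1, 5, 11] -> [-31, 14, 1, -1, 5, 11] -> [-62, 28, 2, -2, 10, 22]
  [-43, -20, -8, -40, -46, 25, -5, -1] -> [-8, -40, -46, 25, -5, -1] -> [-16, -80, -92, 50, -10, -2]
  [-5, -34, -2, -14] -> [-2, -14] -> [-4, -28]
  [23, -21, -32, -34, 33, -9] -> [-32, -34, 33, -9] -> [-64, -68, 66, -18]
  [21, -25, -23, -35, -15, -20, 4, -34, -35] -> [-23, -35, -15, -20, 4, -34, -35] -> [-46, -70, -30, -40, 8, -68, -70]
  [6, 33, 21, -7, 27, -43, -7, 31, -26] -> [21, -7, 27, -43, -7, 31, -26] -> [42, -14, 54, -86, -14, 62, -52]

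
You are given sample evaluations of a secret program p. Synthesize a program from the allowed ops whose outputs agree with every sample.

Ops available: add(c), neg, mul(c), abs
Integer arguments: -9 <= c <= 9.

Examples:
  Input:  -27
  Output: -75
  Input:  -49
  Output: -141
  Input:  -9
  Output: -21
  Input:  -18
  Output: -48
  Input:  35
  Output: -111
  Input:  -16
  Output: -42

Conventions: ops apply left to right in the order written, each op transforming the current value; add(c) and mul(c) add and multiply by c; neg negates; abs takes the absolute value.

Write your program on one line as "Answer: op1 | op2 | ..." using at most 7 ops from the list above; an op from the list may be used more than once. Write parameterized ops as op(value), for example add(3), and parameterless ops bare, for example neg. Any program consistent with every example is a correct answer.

add(4) | add(-2) | neg | abs | mul(3) | neg

Check, running the answer program on each example:
  -27 -> -23 -> -25 -> 25 -> 25 -> 75 -> -75
  -49 -> -45 -> -47 -> 47 -> 47 -> 141 -> -141
  -9 -> -5 -> -7 -> 7 -> 7 -> 21 -> -21
  -18 -> -14 -> -16 -> 16 -> 16 -> 48 -> -48
  35 -> 39 -> 37 -> -37 -> 37 -> 111 -> -111
  -16 -> -12 -> -14 -> 14 -> 14 -> 42 -> -42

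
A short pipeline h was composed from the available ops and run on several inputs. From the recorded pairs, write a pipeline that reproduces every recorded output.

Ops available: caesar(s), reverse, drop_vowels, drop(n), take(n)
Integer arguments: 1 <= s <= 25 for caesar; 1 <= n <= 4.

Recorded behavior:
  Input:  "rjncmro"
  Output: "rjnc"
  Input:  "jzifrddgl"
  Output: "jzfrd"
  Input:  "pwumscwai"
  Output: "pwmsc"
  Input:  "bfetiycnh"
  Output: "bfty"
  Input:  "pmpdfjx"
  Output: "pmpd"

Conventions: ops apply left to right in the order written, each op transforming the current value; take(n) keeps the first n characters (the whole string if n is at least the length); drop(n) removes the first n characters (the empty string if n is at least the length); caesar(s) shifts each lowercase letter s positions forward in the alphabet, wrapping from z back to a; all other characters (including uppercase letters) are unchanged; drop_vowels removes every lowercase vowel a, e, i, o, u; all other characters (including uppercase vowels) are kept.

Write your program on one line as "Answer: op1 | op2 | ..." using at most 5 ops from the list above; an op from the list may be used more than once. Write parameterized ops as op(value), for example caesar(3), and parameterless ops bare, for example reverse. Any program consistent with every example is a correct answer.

reverse | drop(3) | drop_vowels | reverse

Check, running the answer program on each example:
  "rjncmro" -> "ormcnjr" -> "cnjr" -> "cnjr" -> "rjnc"
  "jzifrddgl" -> "lgddrfizj" -> "drfizj" -> "drfzj" -> "jzfrd"
  "pwumscwai" -> "iawcsmuwp" -> "csmuwp" -> "csmwp" -> "pwmsc"
  "bfetiycnh" -> "hncyitefb" -> "yitefb" -> "ytfb" -> "bfty"
  "pmpdfjx" -> "xjfdpmp" -> "dpmp" -> "dpmp" -> "pmpd"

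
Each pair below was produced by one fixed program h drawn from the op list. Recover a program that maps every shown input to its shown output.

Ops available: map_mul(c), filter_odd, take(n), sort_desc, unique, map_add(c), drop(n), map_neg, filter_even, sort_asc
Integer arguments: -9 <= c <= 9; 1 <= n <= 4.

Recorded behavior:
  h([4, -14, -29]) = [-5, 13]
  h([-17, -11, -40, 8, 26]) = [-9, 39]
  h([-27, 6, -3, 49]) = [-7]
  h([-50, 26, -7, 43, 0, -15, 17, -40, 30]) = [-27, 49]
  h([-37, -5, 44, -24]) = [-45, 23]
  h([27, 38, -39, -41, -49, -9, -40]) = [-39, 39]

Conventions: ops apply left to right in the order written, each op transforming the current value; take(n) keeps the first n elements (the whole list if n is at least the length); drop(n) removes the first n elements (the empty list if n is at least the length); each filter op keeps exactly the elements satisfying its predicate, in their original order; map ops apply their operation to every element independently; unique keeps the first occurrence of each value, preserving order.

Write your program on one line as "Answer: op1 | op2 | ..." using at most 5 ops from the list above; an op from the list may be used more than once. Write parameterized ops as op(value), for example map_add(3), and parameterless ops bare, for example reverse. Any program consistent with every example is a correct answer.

map_add(1) | filter_odd | take(2) | map_neg | sort_asc

Check, running the answer program on each example:
  [4, -14, -29] -> [5, -13, -28] -> [5, -13] -> [5, -13] -> [-5, 13] -> [-5, 13]
  [-17, -11, -40, 8, 26] -> [-16, -10, -39, 9, 27] -> [-39, 9, 27] -> [-39, 9] -> [39, -9] -> [-9, 39]
  [-27, 6, -3, 49] -> [-26, 7, -2, 50] -> [7] -> [7] -> [-7] -> [-7]
  [-50, 26, -7, 43, 0, -15, 17, -40, 30] -> [-49, 27, -6, 44, 1, -14, 18, -39, 31] -> [-49, 27, 1, -39, 31] -> [-49, 27] -> [49, -27] -> [-27, 49]
  [-37, -5, 44, -24] -> [-36, -4, 45, -23] -> [45, -23] -> [45, -23] -> [-45, 23] -> [-45, 23]
  [27, 38, -39, -41, -49, -9, -40] -> [28, 39, -38, -40, -48, -8, -39] -> [39, -39] -> [39, -39] -> [-39, 39] -> [-39, 39]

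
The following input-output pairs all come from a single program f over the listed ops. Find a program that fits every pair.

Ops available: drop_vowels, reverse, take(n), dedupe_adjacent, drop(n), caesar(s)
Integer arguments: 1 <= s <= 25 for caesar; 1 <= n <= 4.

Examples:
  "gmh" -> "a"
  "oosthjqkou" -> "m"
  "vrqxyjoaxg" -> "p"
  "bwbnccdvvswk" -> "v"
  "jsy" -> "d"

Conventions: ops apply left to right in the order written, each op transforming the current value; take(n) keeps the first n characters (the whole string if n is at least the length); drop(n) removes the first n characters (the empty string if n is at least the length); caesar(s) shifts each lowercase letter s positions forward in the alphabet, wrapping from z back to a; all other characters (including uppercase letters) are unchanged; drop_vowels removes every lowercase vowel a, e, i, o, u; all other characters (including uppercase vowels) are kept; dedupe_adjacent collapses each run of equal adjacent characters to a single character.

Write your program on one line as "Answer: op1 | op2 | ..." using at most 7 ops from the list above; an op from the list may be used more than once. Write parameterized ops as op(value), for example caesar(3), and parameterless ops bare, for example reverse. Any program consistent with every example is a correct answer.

drop_vowels | caesar(4) | dedupe_adjacent | take(3) | take(1) | caesar(16)

Check, running the answer program on each example:
  "gmh" -> "gmh" -> "kql" -> "kql" -> "kql" -> "k" -> "a"
  "oosthjqkou" -> "sthjqk" -> "wxlnuo" -> "wxlnuo" -> "wxl" -> "w" -> "m"
  "vrqxyjoaxg" -> "vrqxyjxg" -> "zvubcnbk" -> "zvubcnbk" -> "zvu" -> "z" -> "p"
  "bwbnccdvvswk" -> "bwbnccdvvswk" -> "fafrgghzzwao" -> "fafrghzwao" -> "faf" -> "f" -> "v"
  "jsy" -> "jsy" -> "nwc" -> "nwc" -> "nwc" -> "n" -> "d"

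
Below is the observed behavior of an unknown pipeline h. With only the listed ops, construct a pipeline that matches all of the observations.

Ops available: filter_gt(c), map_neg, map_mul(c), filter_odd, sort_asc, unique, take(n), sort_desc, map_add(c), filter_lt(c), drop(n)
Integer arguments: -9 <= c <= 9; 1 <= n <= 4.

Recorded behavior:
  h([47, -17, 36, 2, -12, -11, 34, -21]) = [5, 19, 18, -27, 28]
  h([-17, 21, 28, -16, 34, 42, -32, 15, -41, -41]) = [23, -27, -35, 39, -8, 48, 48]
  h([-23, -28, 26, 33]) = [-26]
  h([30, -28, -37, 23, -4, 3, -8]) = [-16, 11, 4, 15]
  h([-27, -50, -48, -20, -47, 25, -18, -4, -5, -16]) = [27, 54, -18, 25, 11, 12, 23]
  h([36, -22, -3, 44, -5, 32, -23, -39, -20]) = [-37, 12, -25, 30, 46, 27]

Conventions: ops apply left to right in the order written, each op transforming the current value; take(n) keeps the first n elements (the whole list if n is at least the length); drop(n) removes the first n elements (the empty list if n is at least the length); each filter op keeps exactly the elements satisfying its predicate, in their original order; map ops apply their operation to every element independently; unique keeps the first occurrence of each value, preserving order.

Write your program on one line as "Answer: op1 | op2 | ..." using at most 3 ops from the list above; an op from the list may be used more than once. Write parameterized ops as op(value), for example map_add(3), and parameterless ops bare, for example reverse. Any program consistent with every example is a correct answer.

drop(3) | map_add(-7) | map_neg

Check, running the answer program on each example:
  [47, -17, 36, 2, -12, -11, 34, -21] -> [2, -12, -11, 34, -21] -> [-5, -19, -18, 27, -28] -> [5, 19, 18, -27, 28]
  [-17, 21, 28, -16, 34, 42, -32, 15, -41, -41] -> [-16, 34, 42, -32, 15, -41, -41] -> [-23, 27, 35, -39, 8, -48, -48] -> [23, -27, -35, 39, -8, 48, 48]
  [-23, -28, 26, 33] -> [33] -> [26] -> [-26]
  [30, -28, -37, 23, -4, 3, -8] -> [23, -4, 3, -8] -> [16, -11, -4, -15] -> [-16, 11, 4, 15]
  [-27, -50, -48, -20, -47, 25, -18, -4, -5, -16] -> [-20, -47, 25, -18, -4, -5, -16] -> [-27, -54, 18, -25, -11, -12, -23] -> [27, 54, -18, 25, 11, 12, 23]
  [36, -22, -3, 44, -5, 32, -23, -39, -20] -> [44, -5, 32, -23, -39, -20] -> [37, -12, 25, -30, -46, -27] -> [-37, 12, -25, 30, 46, 27]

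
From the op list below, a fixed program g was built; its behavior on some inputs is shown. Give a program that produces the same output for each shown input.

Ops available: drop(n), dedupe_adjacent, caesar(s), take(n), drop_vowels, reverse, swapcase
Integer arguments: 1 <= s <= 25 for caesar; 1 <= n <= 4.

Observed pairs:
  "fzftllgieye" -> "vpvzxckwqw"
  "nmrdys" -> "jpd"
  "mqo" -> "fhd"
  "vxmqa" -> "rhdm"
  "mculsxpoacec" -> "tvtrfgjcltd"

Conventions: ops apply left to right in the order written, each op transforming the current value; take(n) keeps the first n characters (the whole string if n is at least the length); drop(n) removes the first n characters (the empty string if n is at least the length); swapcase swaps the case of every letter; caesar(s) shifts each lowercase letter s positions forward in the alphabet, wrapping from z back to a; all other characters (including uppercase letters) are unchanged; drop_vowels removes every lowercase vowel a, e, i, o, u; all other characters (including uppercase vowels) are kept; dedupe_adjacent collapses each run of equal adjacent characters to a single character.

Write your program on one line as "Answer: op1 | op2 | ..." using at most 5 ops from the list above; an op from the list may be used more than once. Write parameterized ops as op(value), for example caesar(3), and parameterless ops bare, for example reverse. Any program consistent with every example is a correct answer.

caesar(17) | drop_vowels | reverse | dedupe_adjacent

Check, running the answer program on each example:
  "fzftllgieye" -> "wqwkccxzvpv" -> "wqwkccxzvpv" -> "vpvzxcckwqw" -> "vpvzxckwqw"
  "nmrdys" -> "ediupj" -> "dpj" -> "jpd" -> "jpd"
  "mqo" -> "dhf" -> "dhf" -> "fhd" -> "fhd"
  "vxmqa" -> "modhr" -> "mdhr" -> "rhdm" -> "rhdm"
  "mculsxpoacec" -> "dtlcjogfrtvt" -> "dtlcjgfrtvt" -> "tvtrfgjcltd" -> "tvtrfgjcltd"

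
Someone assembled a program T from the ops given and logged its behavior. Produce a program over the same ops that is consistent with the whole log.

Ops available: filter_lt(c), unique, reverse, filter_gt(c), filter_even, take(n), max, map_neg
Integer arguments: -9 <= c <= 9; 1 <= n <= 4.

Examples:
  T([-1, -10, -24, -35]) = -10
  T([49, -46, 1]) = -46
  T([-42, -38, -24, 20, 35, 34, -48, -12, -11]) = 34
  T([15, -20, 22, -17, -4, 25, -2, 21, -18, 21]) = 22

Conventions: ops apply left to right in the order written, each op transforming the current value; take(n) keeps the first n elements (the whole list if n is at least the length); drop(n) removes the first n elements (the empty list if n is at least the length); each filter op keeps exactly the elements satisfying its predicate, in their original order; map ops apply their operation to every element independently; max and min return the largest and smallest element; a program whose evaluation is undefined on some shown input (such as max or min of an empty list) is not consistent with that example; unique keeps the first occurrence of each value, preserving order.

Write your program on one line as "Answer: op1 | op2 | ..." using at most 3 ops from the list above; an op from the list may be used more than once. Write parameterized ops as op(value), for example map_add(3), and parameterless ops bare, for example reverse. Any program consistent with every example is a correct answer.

filter_even | max

Check, running the answer program on each example:
  [-1, -10, -24, -35] -> [-10, -24] -> -10
  [49, -46, 1] -> [-46] -> -46
  [-42, -38, -24, 20, 35, 34, -48, -12, -11] -> [-42, -38, -24, 20, 34, -48, -12] -> 34
  [15, -20, 22, -17, -4, 25, -2, 21, -18, 21] -> [-20, 22, -4, -2, -18] -> 22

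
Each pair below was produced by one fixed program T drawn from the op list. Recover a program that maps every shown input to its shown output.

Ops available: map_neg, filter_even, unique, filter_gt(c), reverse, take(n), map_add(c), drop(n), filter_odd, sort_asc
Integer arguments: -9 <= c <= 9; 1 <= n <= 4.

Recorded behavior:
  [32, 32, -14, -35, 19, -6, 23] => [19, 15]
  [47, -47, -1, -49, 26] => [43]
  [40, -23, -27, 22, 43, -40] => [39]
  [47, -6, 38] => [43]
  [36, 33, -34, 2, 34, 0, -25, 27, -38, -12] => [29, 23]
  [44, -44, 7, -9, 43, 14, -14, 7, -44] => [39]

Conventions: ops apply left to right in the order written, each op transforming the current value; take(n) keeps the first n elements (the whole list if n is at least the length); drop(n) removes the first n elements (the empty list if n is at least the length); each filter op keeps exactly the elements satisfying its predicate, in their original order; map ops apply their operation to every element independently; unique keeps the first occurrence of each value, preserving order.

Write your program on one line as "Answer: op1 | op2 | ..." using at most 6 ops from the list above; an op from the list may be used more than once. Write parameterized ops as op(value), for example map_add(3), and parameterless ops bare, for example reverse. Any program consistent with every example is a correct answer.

sort_asc | filter_gt(7) | map_add(-4) | filter_odd | reverse

Check, running the answer program on each example:
  [32, 32, -14, -35, 19, -6, 23] -> [-35, -14, -6, 19, 23, 32, 32] -> [19, 23, 32, 32] -> [15, 19, 28, 28] -> [15, 19] -> [19, 15]
  [47, -47, -1, -49, 26] -> [-49, -47, -1, 26, 47] -> [26, 47] -> [22, 43] -> [43] -> [43]
  [40, -23, -27, 22, 43, -40] -> [-40, -27, -23, 22, 40, 43] -> [22, 40, 43] -> [18, 36, 39] -> [39] -> [39]
  [47, -6, 38] -> [-6, 38, 47] -> [38, 47] -> [34, 43] -> [43] -> [43]
  [36, 33, -34, 2, 34, 0, -25, 27, -38, -12] -> [-38, -34, -25, -12, 0, 2, 27, 33, 34, 36] -> [27, 33, 34, 36] -> [23, 29, 30, 32] -> [23, 29] -> [29, 23]
  [44, -44, 7, -9, 43, 14, -14, 7, -44] -> [-44, -44, -14, -9, 7, 7, 14, 43, 44] -> [14, 43, 44] -> [10, 39, 40] -> [39] -> [39]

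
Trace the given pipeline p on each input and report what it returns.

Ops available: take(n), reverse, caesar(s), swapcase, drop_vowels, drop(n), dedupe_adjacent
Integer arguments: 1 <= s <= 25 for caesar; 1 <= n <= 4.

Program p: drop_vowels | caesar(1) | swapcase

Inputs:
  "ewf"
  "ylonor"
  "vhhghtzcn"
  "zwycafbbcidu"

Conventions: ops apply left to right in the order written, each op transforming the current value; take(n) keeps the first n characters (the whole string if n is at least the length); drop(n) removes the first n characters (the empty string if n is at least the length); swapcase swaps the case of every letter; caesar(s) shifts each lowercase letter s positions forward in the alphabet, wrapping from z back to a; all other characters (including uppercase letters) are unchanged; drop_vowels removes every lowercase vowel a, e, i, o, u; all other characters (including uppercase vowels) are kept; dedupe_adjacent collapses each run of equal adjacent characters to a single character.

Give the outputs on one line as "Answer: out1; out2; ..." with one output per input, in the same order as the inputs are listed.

"XG"; "ZMOS"; "WIIHIUADO"; "AXZDGCCDE"

Execution, op by op:
  "ewf" -> "wf" -> "xg" -> "XG"
  "ylonor" -> "ylnr" -> "zmos" -> "ZMOS"
  "vhhghtzcn" -> "vhhghtzcn" -> "wiihiuado" -> "WIIHIUADO"
  "zwycafbbcidu" -> "zwycfbbcd" -> "axzdgccde" -> "AXZDGCCDE"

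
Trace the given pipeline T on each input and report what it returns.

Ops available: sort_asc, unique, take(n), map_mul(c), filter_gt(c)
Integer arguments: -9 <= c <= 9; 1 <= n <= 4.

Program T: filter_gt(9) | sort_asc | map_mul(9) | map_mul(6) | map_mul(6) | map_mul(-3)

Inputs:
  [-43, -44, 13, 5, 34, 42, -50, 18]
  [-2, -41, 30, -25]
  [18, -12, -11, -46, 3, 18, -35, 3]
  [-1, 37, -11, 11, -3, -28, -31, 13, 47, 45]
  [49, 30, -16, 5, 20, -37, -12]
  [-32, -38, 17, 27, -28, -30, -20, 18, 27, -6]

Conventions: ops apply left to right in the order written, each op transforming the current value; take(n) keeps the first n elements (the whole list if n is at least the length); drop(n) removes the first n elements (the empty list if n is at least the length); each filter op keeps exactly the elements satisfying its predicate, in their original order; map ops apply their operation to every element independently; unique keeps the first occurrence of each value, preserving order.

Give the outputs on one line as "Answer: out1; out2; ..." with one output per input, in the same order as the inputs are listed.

[-12636, -17496, -33048, -40824]; [-29160]; [-17496, -17496]; [-10692, -12636, -35964, -43740, -45684]; [-19440, -29160, -47628]; [-16524, -17496, -26244, -26244]

Execution, op by op:
  [-43, -44, 13, 5, 34, 42, -50, 18] -> [13, 34, 42, 18] -> [13, 18, 34, 42] -> [117, 162, 306, 378] -> [702, 972, 1836, 2268] -> [4212, 5832, 11016, 13608] -> [-12636, -17496, -33048, -40824]
  [-2, -41, 30, -25] -> [30] -> [30] -> [270] -> [1620] -> [9720] -> [-29160]
  [18, -12, -11, -46, 3, 18, -35, 3] -> [18, 18] -> [18, 18] -> [162, 162] -> [972, 972] -> [5832, 5832] -> [-17496, -17496]
  [-1, 37, -11, 11, -3, -28, -31, 13, 47, 45] -> [37, 11, 13, 47, 45] -> [11, 13, 37, 45, 47] -> [99, 117, 333, 405, 423] -> [594, 702, 1998, 2430, 2538] -> [3564, 4212, 11988, 14580, 15228] -> [-10692, -12636, -35964, -43740, -45684]
  [49, 30, -16, 5, 20, -37, -12] -> [49, 30, 20] -> [20, 30, 49] -> [180, 270, 441] -> [1080, 1620, 2646] -> [6480, 9720, 15876] -> [-19440, -29160, -47628]
  [-32, -38, 17, 27, -28, -30, -20, 18, 27, -6] -> [17, 27, 18, 27] -> [17, 18, 27, 27] -> [153, 162, 243, 243] -> [918, 972, 1458, 1458] -> [5508, 5832, 8748, 8748] -> [-16524, -17496, -26244, -26244]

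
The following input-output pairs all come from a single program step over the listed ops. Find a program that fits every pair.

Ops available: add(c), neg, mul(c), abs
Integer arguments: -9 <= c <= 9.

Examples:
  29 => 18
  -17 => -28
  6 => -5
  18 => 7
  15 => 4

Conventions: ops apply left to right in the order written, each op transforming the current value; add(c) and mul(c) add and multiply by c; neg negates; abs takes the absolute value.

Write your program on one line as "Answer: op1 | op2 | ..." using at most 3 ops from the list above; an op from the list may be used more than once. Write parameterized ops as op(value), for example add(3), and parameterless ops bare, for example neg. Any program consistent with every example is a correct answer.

add(-2) | add(-9)

Check, running the answer program on each example:
  29 -> 27 -> 18
  -17 -> -19 -> -28
  6 -> 4 -> -5
  18 -> 16 -> 7
  15 -> 13 -> 4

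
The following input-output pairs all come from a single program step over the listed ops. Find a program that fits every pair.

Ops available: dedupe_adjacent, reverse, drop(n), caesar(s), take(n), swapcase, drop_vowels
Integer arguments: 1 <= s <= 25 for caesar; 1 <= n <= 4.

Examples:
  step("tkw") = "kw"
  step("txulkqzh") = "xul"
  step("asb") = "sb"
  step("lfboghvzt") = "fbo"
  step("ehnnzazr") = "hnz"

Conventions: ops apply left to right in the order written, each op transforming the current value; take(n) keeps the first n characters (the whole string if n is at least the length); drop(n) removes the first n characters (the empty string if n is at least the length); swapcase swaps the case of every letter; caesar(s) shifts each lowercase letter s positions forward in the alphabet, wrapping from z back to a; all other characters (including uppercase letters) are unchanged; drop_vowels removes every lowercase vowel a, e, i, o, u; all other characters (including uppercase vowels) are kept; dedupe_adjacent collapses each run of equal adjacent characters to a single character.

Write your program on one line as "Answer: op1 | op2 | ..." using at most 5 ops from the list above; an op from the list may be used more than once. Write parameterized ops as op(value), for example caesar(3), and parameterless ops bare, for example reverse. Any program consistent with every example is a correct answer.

dedupe_adjacent | swapcase | take(4) | drop(1) | swapcase

Check, running the answer program on each example:
  "tkw" -> "tkw" -> "TKW" -> "TKW" -> "KW" -> "kw"
  "txulkqzh" -> "txulkqzh" -> "TXULKQZH" -> "TXUL" -> "XUL" -> "xul"
  "asb" -> "asb" -> "ASB" -> "ASB" -> "SB" -> "sb"
  "lfboghvzt" -> "lfboghvzt" -> "LFBOGHVZT" -> "LFBO" -> "FBO" -> "fbo"
  "ehnnzazr" -> "ehnzazr" -> "EHNZAZR" -> "EHNZ" -> "HNZ" -> "hnz"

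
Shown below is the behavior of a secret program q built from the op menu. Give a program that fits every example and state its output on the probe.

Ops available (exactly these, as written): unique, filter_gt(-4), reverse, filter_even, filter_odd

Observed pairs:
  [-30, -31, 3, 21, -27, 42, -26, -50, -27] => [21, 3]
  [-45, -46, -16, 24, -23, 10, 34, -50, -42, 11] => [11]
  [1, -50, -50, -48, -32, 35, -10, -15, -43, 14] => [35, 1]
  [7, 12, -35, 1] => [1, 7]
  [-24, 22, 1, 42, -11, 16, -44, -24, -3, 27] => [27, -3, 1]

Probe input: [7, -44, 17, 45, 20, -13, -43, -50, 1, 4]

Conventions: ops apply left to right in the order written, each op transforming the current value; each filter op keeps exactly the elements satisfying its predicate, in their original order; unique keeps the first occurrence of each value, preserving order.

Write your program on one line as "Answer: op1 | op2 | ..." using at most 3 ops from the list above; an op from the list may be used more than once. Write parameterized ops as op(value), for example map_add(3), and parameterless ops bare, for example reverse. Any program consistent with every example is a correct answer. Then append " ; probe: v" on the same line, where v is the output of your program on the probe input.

filter_gt(-4) | reverse | filter_odd ; probe: [1, 45, 17, 7]

Check, running the answer program on each example:
  [-30, -31, 3, 21, -27, 42, -26, -50, -27] -> [3, 21, 42] -> [42, 21, 3] -> [21, 3]
  [-45, -46, -16, 24, -23, 10, 34, -50, -42, 11] -> [24, 10, 34, 11] -> [11, 34, 10, 24] -> [11]
  [1, -50, -50, -48, -32, 35, -10, -15, -43, 14] -> [1, 35, 14] -> [14, 35, 1] -> [35, 1]
  [7, 12, -35, 1] -> [7, 12, 1] -> [1, 12, 7] -> [1, 7]
  [-24, 22, 1, 42, -11, 16, -44, -24, -3, 27] -> [22, 1, 42, 16, -3, 27] -> [27, -3, 16, 42, 1, 22] -> [27, -3, 1]
  probe: [7, -44, 17, 45, 20, -13, -43, -50, 1, 4] -> [7, 17, 45, 20, 1, 4] -> [4, 1, 20, 45, 17, 7] -> [1, 45, 17, 7]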